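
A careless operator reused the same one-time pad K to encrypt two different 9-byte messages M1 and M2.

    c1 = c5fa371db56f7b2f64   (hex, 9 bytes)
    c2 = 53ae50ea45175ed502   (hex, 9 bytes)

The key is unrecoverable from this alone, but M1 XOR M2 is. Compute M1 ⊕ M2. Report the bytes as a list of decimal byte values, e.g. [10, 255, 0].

[150, 84, 103, 247, 240, 120, 37, 250, 102]

c1 ⊕ c2 = (M1 ⊕ K) ⊕ (M2 ⊕ K) = M1 ⊕ M2 — the shared key cancels under XOR.
byte 0: c5 xor 53 = 96
byte 1: fa xor ae = 54
byte 2: 37 xor 50 = 67
byte 3: 1d xor ea = f7
byte 4: b5 xor 45 = f0
byte 5: 6f xor 17 = 78
byte 6: 7b xor 5e = 25
byte 7: 2f xor d5 = fa
byte 8: 64 xor 02 = 66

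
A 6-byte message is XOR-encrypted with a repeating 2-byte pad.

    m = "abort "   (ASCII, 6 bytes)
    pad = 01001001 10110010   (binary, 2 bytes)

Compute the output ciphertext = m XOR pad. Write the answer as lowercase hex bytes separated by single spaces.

28 d0 26 c0 3d 92

The 2-byte key repeats, so the effective keystream is 49 b2 49 b2 49 b2.
byte 0: 61 XOR 49 = 28
byte 1: 62 XOR b2 = d0
byte 2: 6f XOR 49 = 26
byte 3: 72 XOR b2 = c0
byte 4: 74 XOR 49 = 3d
byte 5: 20 XOR b2 = 92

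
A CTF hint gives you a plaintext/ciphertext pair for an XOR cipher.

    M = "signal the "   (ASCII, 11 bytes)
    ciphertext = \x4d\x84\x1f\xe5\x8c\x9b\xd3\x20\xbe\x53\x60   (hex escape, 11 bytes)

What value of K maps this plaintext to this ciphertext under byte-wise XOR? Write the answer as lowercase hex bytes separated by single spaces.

3e ed 78 8b ed f7 f3 54 d6 36 40

Since ciphertext = M ⊕ K, XORing both sides with M gives K = M ⊕ ciphertext.
byte 0: 73 ^ 4d = 3e
byte 1: 69 ^ 84 = ed
byte 2: 67 ^ 1f = 78
byte 3: 6e ^ e5 = 8b
byte 4: 61 ^ 8c = ed
byte 5: 6c ^ 9b = f7
byte 6: 20 ^ d3 = f3
byte 7: 74 ^ 20 = 54
byte 8: 68 ^ be = d6
byte 9: 65 ^ 53 = 36
byte 10: 20 ^ 60 = 40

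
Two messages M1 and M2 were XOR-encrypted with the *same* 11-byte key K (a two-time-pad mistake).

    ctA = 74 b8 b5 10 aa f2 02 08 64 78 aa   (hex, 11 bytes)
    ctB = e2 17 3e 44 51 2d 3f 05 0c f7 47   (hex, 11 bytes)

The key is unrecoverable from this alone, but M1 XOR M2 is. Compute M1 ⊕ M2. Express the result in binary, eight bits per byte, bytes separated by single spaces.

ctA ⊕ ctB = (M1 ⊕ K) ⊕ (M2 ⊕ K) = M1 ⊕ M2 — the shared key cancels under XOR.
byte 0: 74 ^ e2 = 96
byte 1: b8 ^ 17 = af
byte 2: b5 ^ 3e = 8b
byte 3: 10 ^ 44 = 54
byte 4: aa ^ 51 = fb
byte 5: f2 ^ 2d = df
byte 6: 02 ^ 3f = 3d
byte 7: 08 ^ 05 = 0d
byte 8: 64 ^ 0c = 68
byte 9: 78 ^ f7 = 8f
byte 10: aa ^ 47 = ed

10010110 10101111 10001011 01010100 11111011 11011111 00111101 00001101 01101000 10001111 11101101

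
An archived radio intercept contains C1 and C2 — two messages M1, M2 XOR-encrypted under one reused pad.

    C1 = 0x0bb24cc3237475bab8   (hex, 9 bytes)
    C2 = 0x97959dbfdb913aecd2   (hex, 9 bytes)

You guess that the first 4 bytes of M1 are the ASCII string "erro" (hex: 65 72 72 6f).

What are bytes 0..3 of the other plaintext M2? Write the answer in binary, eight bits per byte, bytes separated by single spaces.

First, C1 ⊕ C2 = (M1 ⊕ K) ⊕ (M2 ⊕ K) = M1 ⊕ M2, so the key drops out. Then M2 = (M1 ⊕ M2) ⊕ M1 over the first 4 bytes.
byte 0: (0b XOR 97) XOR 65 = 9c XOR 65 = f9
byte 1: (b2 XOR 95) XOR 72 = 27 XOR 72 = 55
byte 2: (4c XOR 9d) XOR 72 = d1 XOR 72 = a3
byte 3: (c3 XOR bf) XOR 6f = 7c XOR 6f = 13

11111001 01010101 10100011 00010011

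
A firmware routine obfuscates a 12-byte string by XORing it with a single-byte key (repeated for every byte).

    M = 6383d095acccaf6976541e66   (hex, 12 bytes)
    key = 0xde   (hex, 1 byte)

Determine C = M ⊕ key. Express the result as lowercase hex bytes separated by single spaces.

bd 5d 0e 4b 72 12 71 b7 a8 8a c0 b8

The 1-byte key repeats, so the effective keystream is de de de de de de de de de de de de.
byte 0: 63 XOR de = bd
byte 1: 83 XOR de = 5d
byte 2: d0 XOR de = 0e
byte 3: 95 XOR de = 4b
byte 4: ac XOR de = 72
byte 5: cc XOR de = 12
byte 6: af XOR de = 71
byte 7: 69 XOR de = b7
byte 8: 76 XOR de = a8
byte 9: 54 XOR de = 8a
byte 10: 1e XOR de = c0
byte 11: 66 XOR de = b8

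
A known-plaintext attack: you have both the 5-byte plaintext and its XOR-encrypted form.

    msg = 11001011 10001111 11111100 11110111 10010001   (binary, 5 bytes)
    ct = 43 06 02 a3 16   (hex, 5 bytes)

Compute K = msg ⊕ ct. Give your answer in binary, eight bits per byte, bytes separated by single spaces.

10001000 10001001 11111110 01010100 10000111

Since ct = msg ⊕ K, XORing both sides with msg gives K = msg ⊕ ct.
cb xor 43 = 88
8f xor 06 = 89
fc xor 02 = fe
f7 xor a3 = 54
91 xor 16 = 87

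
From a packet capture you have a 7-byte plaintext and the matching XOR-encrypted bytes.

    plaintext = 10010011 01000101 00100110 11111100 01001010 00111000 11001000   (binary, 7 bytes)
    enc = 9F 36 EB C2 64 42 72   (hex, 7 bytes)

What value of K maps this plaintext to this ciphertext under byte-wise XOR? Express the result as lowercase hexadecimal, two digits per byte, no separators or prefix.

Since enc = plaintext ⊕ K, XORing both sides with plaintext gives K = plaintext ⊕ enc.
93 ^ 9f = 0c
45 ^ 36 = 73
26 ^ eb = cd
fc ^ c2 = 3e
4a ^ 64 = 2e
38 ^ 42 = 7a
c8 ^ 72 = ba

0c73cd3e2e7aba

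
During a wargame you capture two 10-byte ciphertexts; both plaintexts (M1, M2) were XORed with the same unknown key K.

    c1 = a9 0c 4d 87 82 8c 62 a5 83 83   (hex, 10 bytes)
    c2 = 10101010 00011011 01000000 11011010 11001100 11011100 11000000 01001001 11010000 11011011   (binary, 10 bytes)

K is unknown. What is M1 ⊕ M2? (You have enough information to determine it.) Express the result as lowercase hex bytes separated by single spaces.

c1 ⊕ c2 = (M1 ⊕ K) ⊕ (M2 ⊕ K) = M1 ⊕ M2 — the shared key cancels under XOR.
byte 0: 169 xor 170 =   3
byte 1:  12 xor  27 =  23
byte 2:  77 xor  64 =  13
byte 3: 135 xor 218 =  93
byte 4: 130 xor 204 =  78
byte 5: 140 xor 220 =  80
byte 6:  98 xor 192 = 162
byte 7: 165 xor  73 = 236
byte 8: 131 xor 208 =  83
byte 9: 131 xor 219 =  88

03 17 0d 5d 4e 50 a2 ec 53 58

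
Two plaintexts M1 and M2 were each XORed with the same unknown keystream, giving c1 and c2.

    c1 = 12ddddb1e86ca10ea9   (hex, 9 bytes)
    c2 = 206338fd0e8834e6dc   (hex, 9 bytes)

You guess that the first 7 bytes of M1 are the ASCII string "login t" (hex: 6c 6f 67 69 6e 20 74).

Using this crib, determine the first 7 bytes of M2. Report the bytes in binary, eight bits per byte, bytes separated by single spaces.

01011110 11010001 10000010 00100101 10001000 11000100 11100001

First, c1 ⊕ c2 = (M1 ⊕ K) ⊕ (M2 ⊕ K) = M1 ⊕ M2, so the key drops out. Then M2 = (M1 ⊕ M2) ⊕ M1 over the first 7 bytes.
byte 0: (12 XOR 20) XOR 6c = 32 XOR 6c = 5e
byte 1: (dd XOR 63) XOR 6f = be XOR 6f = d1
byte 2: (dd XOR 38) XOR 67 = e5 XOR 67 = 82
byte 3: (b1 XOR fd) XOR 69 = 4c XOR 69 = 25
byte 4: (e8 XOR 0e) XOR 6e = e6 XOR 6e = 88
byte 5: (6c XOR 88) XOR 20 = e4 XOR 20 = c4
byte 6: (a1 XOR 34) XOR 74 = 95 XOR 74 = e1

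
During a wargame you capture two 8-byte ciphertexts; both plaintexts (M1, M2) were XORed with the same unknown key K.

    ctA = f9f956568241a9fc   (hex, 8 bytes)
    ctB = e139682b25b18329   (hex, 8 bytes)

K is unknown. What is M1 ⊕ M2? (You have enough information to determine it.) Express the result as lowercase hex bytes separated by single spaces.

18 c0 3e 7d a7 f0 2a d5

ctA ⊕ ctB = (M1 ⊕ K) ⊕ (M2 ⊕ K) = M1 ⊕ M2 — the shared key cancels under XOR.
f9 xor e1 = 18
f9 xor 39 = c0
56 xor 68 = 3e
56 xor 2b = 7d
82 xor 25 = a7
41 xor b1 = f0
a9 xor 83 = 2a
fc xor 29 = d5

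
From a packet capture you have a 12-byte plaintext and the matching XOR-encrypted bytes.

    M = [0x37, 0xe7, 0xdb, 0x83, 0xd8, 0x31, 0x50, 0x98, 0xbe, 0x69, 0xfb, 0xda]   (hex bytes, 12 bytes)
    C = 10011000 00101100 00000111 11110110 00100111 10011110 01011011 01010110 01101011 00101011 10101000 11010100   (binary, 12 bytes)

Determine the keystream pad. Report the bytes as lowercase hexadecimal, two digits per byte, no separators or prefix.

afcbdc75ffaf0bced542530e

Since C = M ⊕ pad, XORing both sides with M gives pad = M ⊕ C.
37 ^ 98 = af
e7 ^ 2c = cb
db ^ 07 = dc
83 ^ f6 = 75
d8 ^ 27 = ff
31 ^ 9e = af
50 ^ 5b = 0b
98 ^ 56 = ce
be ^ 6b = d5
69 ^ 2b = 42
fb ^ a8 = 53
da ^ d4 = 0e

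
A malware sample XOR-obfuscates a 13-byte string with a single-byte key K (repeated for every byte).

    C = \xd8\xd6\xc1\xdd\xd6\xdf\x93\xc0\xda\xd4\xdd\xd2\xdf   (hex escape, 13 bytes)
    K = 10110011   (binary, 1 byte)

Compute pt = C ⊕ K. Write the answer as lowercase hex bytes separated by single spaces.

6b 65 72 6e 65 6c 20 73 69 67 6e 61 6c

The 1-byte key repeats, so the effective keystream is b3 b3 b3 b3 b3 b3 b3 b3 b3 b3 b3 b3 b3.
byte 0: 216 ⊕ 179 = 107
byte 1: 214 ⊕ 179 = 101
byte 2: 193 ⊕ 179 = 114
byte 3: 221 ⊕ 179 = 110
byte 4: 214 ⊕ 179 = 101
byte 5: 223 ⊕ 179 = 108
byte 6: 147 ⊕ 179 =  32
byte 7: 192 ⊕ 179 = 115
byte 8: 218 ⊕ 179 = 105
byte 9: 212 ⊕ 179 = 103
byte 10: 221 ⊕ 179 = 110
byte 11: 210 ⊕ 179 =  97
byte 12: 223 ⊕ 179 = 108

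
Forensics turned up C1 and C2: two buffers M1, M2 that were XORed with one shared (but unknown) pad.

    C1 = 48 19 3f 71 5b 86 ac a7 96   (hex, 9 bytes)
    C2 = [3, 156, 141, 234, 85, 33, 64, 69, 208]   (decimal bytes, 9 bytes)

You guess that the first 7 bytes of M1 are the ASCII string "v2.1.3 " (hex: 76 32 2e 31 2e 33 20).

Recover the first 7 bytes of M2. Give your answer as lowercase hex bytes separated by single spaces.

3d b7 9c aa 20 94 cc

First, C1 ⊕ C2 = (M1 ⊕ K) ⊕ (M2 ⊕ K) = M1 ⊕ M2, so the key drops out. Then M2 = (M1 ⊕ M2) ⊕ M1 over the first 7 bytes.
byte 0: (48 ⊕ 03) ⊕ 76 = 4b ⊕ 76 = 3d
byte 1: (19 ⊕ 9c) ⊕ 32 = 85 ⊕ 32 = b7
byte 2: (3f ⊕ 8d) ⊕ 2e = b2 ⊕ 2e = 9c
byte 3: (71 ⊕ ea) ⊕ 31 = 9b ⊕ 31 = aa
byte 4: (5b ⊕ 55) ⊕ 2e = 0e ⊕ 2e = 20
byte 5: (86 ⊕ 21) ⊕ 33 = a7 ⊕ 33 = 94
byte 6: (ac ⊕ 40) ⊕ 20 = ec ⊕ 20 = cc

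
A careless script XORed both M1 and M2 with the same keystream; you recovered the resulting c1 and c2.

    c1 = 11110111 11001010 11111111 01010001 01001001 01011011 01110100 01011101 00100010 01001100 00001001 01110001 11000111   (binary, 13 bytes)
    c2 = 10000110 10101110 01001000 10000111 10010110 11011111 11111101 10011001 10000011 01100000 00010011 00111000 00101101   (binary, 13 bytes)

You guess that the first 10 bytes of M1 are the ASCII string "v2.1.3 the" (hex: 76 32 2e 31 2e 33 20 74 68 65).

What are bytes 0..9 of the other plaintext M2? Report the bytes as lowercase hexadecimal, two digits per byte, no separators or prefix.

First, c1 ⊕ c2 = (M1 ⊕ K) ⊕ (M2 ⊕ K) = M1 ⊕ M2, so the key drops out. Then M2 = (M1 ⊕ M2) ⊕ M1 over the first 10 bytes.
byte 0: (f7 ^ 86) ^ 76 = 71 ^ 76 = 07
byte 1: (ca ^ ae) ^ 32 = 64 ^ 32 = 56
byte 2: (ff ^ 48) ^ 2e = b7 ^ 2e = 99
byte 3: (51 ^ 87) ^ 31 = d6 ^ 31 = e7
byte 4: (49 ^ 96) ^ 2e = df ^ 2e = f1
byte 5: (5b ^ df) ^ 33 = 84 ^ 33 = b7
byte 6: (74 ^ fd) ^ 20 = 89 ^ 20 = a9
byte 7: (5d ^ 99) ^ 74 = c4 ^ 74 = b0
byte 8: (22 ^ 83) ^ 68 = a1 ^ 68 = c9
byte 9: (4c ^ 60) ^ 65 = 2c ^ 65 = 49

075699e7f1b7a9b0c949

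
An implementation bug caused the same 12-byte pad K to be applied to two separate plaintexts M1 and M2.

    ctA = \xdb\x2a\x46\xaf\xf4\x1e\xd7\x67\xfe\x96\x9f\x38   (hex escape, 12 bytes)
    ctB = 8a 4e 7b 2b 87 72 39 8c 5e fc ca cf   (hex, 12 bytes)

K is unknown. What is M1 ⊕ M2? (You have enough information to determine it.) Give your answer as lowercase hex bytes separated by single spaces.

51 64 3d 84 73 6c ee eb a0 6a 55 f7

ctA ⊕ ctB = (M1 ⊕ K) ⊕ (M2 ⊕ K) = M1 ⊕ M2 — the shared key cancels under XOR.
db xor 8a = 51
2a xor 4e = 64
46 xor 7b = 3d
af xor 2b = 84
f4 xor 87 = 73
1e xor 72 = 6c
d7 xor 39 = ee
67 xor 8c = eb
fe xor 5e = a0
96 xor fc = 6a
9f xor ca = 55
38 xor cf = f7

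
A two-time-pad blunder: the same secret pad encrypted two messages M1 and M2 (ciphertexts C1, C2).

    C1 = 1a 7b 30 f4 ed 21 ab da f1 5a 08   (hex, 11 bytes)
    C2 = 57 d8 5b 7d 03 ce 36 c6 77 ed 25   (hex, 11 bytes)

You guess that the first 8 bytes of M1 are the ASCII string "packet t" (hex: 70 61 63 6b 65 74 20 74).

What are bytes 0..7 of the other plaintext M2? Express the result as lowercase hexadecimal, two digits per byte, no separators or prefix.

3dc208e28b9bbd68

First, C1 ⊕ C2 = (M1 ⊕ K) ⊕ (M2 ⊕ K) = M1 ⊕ M2, so the key drops out. Then M2 = (M1 ⊕ M2) ⊕ M1 over the first 8 bytes.
byte 0: (1a ^ 57) ^ 70 = 4d ^ 70 = 3d
byte 1: (7b ^ d8) ^ 61 = a3 ^ 61 = c2
byte 2: (30 ^ 5b) ^ 63 = 6b ^ 63 = 08
byte 3: (f4 ^ 7d) ^ 6b = 89 ^ 6b = e2
byte 4: (ed ^ 03) ^ 65 = ee ^ 65 = 8b
byte 5: (21 ^ ce) ^ 74 = ef ^ 74 = 9b
byte 6: (ab ^ 36) ^ 20 = 9d ^ 20 = bd
byte 7: (da ^ c6) ^ 74 = 1c ^ 74 = 68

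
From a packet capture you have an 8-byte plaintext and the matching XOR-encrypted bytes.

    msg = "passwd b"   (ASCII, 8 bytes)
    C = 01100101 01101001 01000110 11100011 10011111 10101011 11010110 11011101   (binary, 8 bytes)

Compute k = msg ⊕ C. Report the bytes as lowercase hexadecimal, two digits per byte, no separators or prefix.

15083590e8cff6bf

Since C = msg ⊕ k, XORing both sides with msg gives k = msg ⊕ C.
byte 0: 70 ^ 65 = 15
byte 1: 61 ^ 69 = 08
byte 2: 73 ^ 46 = 35
byte 3: 73 ^ e3 = 90
byte 4: 77 ^ 9f = e8
byte 5: 64 ^ ab = cf
byte 6: 20 ^ d6 = f6
byte 7: 62 ^ dd = bf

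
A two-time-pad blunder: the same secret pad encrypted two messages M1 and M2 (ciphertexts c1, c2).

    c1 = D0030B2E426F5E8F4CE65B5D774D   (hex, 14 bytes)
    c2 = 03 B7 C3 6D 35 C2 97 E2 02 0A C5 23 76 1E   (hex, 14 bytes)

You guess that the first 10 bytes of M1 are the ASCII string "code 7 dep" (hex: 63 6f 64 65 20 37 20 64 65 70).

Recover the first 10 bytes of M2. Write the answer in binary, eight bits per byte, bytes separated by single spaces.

First, c1 ⊕ c2 = (M1 ⊕ K) ⊕ (M2 ⊕ K) = M1 ⊕ M2, so the key drops out. Then M2 = (M1 ⊕ M2) ⊕ M1 over the first 10 bytes.
byte 0: (d0 xor 03) xor 63 = d3 xor 63 = b0
byte 1: (03 xor b7) xor 6f = b4 xor 6f = db
byte 2: (0b xor c3) xor 64 = c8 xor 64 = ac
byte 3: (2e xor 6d) xor 65 = 43 xor 65 = 26
byte 4: (42 xor 35) xor 20 = 77 xor 20 = 57
byte 5: (6f xor c2) xor 37 = ad xor 37 = 9a
byte 6: (5e xor 97) xor 20 = c9 xor 20 = e9
byte 7: (8f xor e2) xor 64 = 6d xor 64 = 09
byte 8: (4c xor 02) xor 65 = 4e xor 65 = 2b
byte 9: (e6 xor 0a) xor 70 = ec xor 70 = 9c

10110000 11011011 10101100 00100110 01010111 10011010 11101001 00001001 00101011 10011100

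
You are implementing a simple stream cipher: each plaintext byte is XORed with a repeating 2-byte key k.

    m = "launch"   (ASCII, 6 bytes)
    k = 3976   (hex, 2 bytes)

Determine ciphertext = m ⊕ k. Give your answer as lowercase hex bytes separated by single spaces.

The 2-byte key repeats, so the effective keystream is 39 76 39 76 39 76.
byte 0: 6c XOR 39 = 55
byte 1: 61 XOR 76 = 17
byte 2: 75 XOR 39 = 4c
byte 3: 6e XOR 76 = 18
byte 4: 63 XOR 39 = 5a
byte 5: 68 XOR 76 = 1e

55 17 4c 18 5a 1e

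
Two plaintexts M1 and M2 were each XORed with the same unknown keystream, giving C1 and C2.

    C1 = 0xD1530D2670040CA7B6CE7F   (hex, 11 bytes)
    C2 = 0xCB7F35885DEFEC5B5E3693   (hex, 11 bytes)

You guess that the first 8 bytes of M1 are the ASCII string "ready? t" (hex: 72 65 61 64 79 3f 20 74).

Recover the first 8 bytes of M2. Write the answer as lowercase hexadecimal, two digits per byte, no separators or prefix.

First, C1 ⊕ C2 = (M1 ⊕ K) ⊕ (M2 ⊕ K) = M1 ⊕ M2, so the key drops out. Then M2 = (M1 ⊕ M2) ⊕ M1 over the first 8 bytes.
byte 0: (d1 xor cb) xor 72 = 1a xor 72 = 68
byte 1: (53 xor 7f) xor 65 = 2c xor 65 = 49
byte 2: (0d xor 35) xor 61 = 38 xor 61 = 59
byte 3: (26 xor 88) xor 64 = ae xor 64 = ca
byte 4: (70 xor 5d) xor 79 = 2d xor 79 = 54
byte 5: (04 xor ef) xor 3f = eb xor 3f = d4
byte 6: (0c xor ec) xor 20 = e0 xor 20 = c0
byte 7: (a7 xor 5b) xor 74 = fc xor 74 = 88

684959ca54d4c088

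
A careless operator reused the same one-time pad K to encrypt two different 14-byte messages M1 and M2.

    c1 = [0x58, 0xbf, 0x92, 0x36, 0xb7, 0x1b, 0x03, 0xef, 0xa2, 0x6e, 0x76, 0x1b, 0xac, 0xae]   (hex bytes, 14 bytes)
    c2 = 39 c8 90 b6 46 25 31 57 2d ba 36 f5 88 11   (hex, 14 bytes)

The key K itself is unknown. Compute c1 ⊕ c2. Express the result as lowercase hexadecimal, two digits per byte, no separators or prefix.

61770280f13e32b88fd440ee24bf

c1 ⊕ c2 = (M1 ⊕ K) ⊕ (M2 ⊕ K) = M1 ⊕ M2 — the shared key cancels under XOR.
byte 0: 58 xor 39 = 61
byte 1: bf xor c8 = 77
byte 2: 92 xor 90 = 02
byte 3: 36 xor b6 = 80
byte 4: b7 xor 46 = f1
byte 5: 1b xor 25 = 3e
byte 6: 03 xor 31 = 32
byte 7: ef xor 57 = b8
byte 8: a2 xor 2d = 8f
byte 9: 6e xor ba = d4
byte 10: 76 xor 36 = 40
byte 11: 1b xor f5 = ee
byte 12: ac xor 88 = 24
byte 13: ae xor 11 = bf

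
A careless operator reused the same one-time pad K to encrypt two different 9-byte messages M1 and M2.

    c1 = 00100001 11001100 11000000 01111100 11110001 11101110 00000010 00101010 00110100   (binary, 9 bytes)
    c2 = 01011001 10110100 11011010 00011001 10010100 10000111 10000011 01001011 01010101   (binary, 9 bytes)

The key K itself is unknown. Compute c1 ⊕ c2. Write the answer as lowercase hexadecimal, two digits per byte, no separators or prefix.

78781a656569816161

c1 ⊕ c2 = (M1 ⊕ K) ⊕ (M2 ⊕ K) = M1 ⊕ M2 — the shared key cancels under XOR.
21 XOR 59 = 78
cc XOR b4 = 78
c0 XOR da = 1a
7c XOR 19 = 65
f1 XOR 94 = 65
ee XOR 87 = 69
02 XOR 83 = 81
2a XOR 4b = 61
34 XOR 55 = 61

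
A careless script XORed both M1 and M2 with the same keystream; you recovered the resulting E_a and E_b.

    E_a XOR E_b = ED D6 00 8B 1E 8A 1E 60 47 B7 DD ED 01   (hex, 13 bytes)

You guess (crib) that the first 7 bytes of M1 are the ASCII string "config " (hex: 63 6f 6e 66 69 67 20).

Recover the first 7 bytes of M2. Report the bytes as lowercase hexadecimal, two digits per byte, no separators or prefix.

8eb96eed77ed3e

Since E_a ⊕ E_b = M1 ⊕ M2, XORing with the guessed M1 bytes yields the corresponding M2 bytes: M2 = (E_a ⊕ E_b) ⊕ M1.
ed ⊕ 63 = 8e
d6 ⊕ 6f = b9
00 ⊕ 6e = 6e
8b ⊕ 66 = ed
1e ⊕ 69 = 77
8a ⊕ 67 = ed
1e ⊕ 20 = 3e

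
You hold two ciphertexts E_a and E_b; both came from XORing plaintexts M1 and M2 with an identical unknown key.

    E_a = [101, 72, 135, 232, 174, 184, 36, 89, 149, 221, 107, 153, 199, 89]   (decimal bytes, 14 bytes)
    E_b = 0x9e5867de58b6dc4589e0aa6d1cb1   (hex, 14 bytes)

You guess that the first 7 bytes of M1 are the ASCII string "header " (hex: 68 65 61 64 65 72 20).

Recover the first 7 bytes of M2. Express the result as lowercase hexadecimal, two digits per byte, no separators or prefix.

93758152937cd8

First, E_a ⊕ E_b = (M1 ⊕ K) ⊕ (M2 ⊕ K) = M1 ⊕ M2, so the key drops out. Then M2 = (M1 ⊕ M2) ⊕ M1 over the first 7 bytes.
byte 0: (65 xor 9e) xor 68 = fb xor 68 = 93
byte 1: (48 xor 58) xor 65 = 10 xor 65 = 75
byte 2: (87 xor 67) xor 61 = e0 xor 61 = 81
byte 3: (e8 xor de) xor 64 = 36 xor 64 = 52
byte 4: (ae xor 58) xor 65 = f6 xor 65 = 93
byte 5: (b8 xor b6) xor 72 = 0e xor 72 = 7c
byte 6: (24 xor dc) xor 20 = f8 xor 20 = d8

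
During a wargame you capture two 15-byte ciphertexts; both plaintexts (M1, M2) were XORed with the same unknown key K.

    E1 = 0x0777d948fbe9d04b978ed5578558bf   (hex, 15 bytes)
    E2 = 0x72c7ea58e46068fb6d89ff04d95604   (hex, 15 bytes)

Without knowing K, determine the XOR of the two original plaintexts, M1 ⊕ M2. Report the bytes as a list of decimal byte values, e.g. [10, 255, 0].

[117, 176, 51, 16, 31, 137, 184, 176, 250, 7, 42, 83, 92, 14, 187]

E1 ⊕ E2 = (M1 ⊕ K) ⊕ (M2 ⊕ K) = M1 ⊕ M2 — the shared key cancels under XOR.
byte 0:   7 ⊕ 114 = 117
byte 1: 119 ⊕ 199 = 176
byte 2: 217 ⊕ 234 =  51
byte 3:  72 ⊕  88 =  16
byte 4: 251 ⊕ 228 =  31
byte 5: 233 ⊕  96 = 137
byte 6: 208 ⊕ 104 = 184
byte 7:  75 ⊕ 251 = 176
byte 8: 151 ⊕ 109 = 250
byte 9: 142 ⊕ 137 =   7
byte 10: 213 ⊕ 255 =  42
byte 11:  87 ⊕   4 =  83
byte 12: 133 ⊕ 217 =  92
byte 13:  88 ⊕  86 =  14
byte 14: 191 ⊕   4 = 187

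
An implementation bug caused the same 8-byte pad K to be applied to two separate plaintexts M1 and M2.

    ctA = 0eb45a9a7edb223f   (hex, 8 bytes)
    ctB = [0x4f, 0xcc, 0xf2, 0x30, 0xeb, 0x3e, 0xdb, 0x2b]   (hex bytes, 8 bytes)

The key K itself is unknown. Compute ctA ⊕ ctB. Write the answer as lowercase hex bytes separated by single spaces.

ctA ⊕ ctB = (M1 ⊕ K) ⊕ (M2 ⊕ K) = M1 ⊕ M2 — the shared key cancels under XOR.
byte 0: 0e XOR 4f = 41
byte 1: b4 XOR cc = 78
byte 2: 5a XOR f2 = a8
byte 3: 9a XOR 30 = aa
byte 4: 7e XOR eb = 95
byte 5: db XOR 3e = e5
byte 6: 22 XOR db = f9
byte 7: 3f XOR 2b = 14

41 78 a8 aa 95 e5 f9 14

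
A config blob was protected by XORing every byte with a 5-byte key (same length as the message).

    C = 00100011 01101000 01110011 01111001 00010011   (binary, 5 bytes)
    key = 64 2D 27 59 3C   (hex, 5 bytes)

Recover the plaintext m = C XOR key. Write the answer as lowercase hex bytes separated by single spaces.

XOR is its own inverse, so applying the key byte-wise gives the result directly.
byte 0: 23 ⊕ 64 = 47
byte 1: 68 ⊕ 2d = 45
byte 2: 73 ⊕ 27 = 54
byte 3: 79 ⊕ 59 = 20
byte 4: 13 ⊕ 3c = 2f

47 45 54 20 2f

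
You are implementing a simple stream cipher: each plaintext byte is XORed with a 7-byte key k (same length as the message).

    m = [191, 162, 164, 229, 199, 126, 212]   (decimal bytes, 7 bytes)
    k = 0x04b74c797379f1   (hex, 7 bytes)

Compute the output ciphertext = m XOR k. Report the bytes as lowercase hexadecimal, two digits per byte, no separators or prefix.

bb15e89cb40725

bf ^ 04 = bb
a2 ^ b7 = 15
a4 ^ 4c = e8
e5 ^ 79 = 9c
c7 ^ 73 = b4
7e ^ 79 = 07
d4 ^ f1 = 25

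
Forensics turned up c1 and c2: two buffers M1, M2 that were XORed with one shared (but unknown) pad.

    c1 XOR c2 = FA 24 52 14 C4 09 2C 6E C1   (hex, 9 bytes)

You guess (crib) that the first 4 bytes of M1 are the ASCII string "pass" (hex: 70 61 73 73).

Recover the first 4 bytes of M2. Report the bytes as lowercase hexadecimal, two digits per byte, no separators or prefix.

8a452167

Since c1 ⊕ c2 = M1 ⊕ M2, XORing with the guessed M1 bytes yields the corresponding M2 bytes: M2 = (c1 ⊕ c2) ⊕ M1.
250 ^ 112 = 138
 36 ^  97 =  69
 82 ^ 115 =  33
 20 ^ 115 = 103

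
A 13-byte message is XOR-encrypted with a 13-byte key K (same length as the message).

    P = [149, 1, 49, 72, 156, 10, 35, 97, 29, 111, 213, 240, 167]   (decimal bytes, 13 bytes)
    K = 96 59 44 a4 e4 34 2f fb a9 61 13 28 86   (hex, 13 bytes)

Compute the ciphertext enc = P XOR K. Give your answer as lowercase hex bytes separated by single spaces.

03 58 75 ec 78 3e 0c 9a b4 0e c6 d8 21

byte 0: 95 ⊕ 96 = 03
byte 1: 01 ⊕ 59 = 58
byte 2: 31 ⊕ 44 = 75
byte 3: 48 ⊕ a4 = ec
byte 4: 9c ⊕ e4 = 78
byte 5: 0a ⊕ 34 = 3e
byte 6: 23 ⊕ 2f = 0c
byte 7: 61 ⊕ fb = 9a
byte 8: 1d ⊕ a9 = b4
byte 9: 6f ⊕ 61 = 0e
byte 10: d5 ⊕ 13 = c6
byte 11: f0 ⊕ 28 = d8
byte 12: a7 ⊕ 86 = 21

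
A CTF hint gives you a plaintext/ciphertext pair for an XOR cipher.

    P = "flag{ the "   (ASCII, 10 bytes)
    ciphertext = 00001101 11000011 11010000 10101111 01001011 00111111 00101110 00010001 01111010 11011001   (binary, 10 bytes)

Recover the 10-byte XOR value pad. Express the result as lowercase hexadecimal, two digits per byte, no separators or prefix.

6bafb1c8301f5a791ff9

Since ciphertext = P ⊕ pad, XORing both sides with P gives pad = P ⊕ ciphertext.
byte 0: 66 ⊕ 0d = 6b
byte 1: 6c ⊕ c3 = af
byte 2: 61 ⊕ d0 = b1
byte 3: 67 ⊕ af = c8
byte 4: 7b ⊕ 4b = 30
byte 5: 20 ⊕ 3f = 1f
byte 6: 74 ⊕ 2e = 5a
byte 7: 68 ⊕ 11 = 79
byte 8: 65 ⊕ 7a = 1f
byte 9: 20 ⊕ d9 = f9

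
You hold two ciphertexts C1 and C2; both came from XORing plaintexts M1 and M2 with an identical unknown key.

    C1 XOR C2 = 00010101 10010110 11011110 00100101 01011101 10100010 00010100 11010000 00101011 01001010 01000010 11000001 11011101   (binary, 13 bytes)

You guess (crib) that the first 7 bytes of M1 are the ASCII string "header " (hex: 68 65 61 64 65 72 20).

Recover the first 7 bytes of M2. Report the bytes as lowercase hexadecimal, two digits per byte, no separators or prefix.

7df3bf4138d034

Since C1 ⊕ C2 = M1 ⊕ M2, XORing with the guessed M1 bytes yields the corresponding M2 bytes: M2 = (C1 ⊕ C2) ⊕ M1.
15 ^ 68 = 7d
96 ^ 65 = f3
de ^ 61 = bf
25 ^ 64 = 41
5d ^ 65 = 38
a2 ^ 72 = d0
14 ^ 20 = 34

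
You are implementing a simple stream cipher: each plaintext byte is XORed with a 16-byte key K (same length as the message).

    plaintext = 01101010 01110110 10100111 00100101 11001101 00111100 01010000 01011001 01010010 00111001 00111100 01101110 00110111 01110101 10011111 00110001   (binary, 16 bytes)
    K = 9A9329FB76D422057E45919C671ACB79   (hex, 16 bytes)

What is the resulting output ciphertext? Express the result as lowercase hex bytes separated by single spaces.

f0 e5 8e de bb e8 72 5c 2c 7c ad f2 50 6f 54 48

106 xor 154 = 240
118 xor 147 = 229
167 xor  41 = 142
 37 xor 251 = 222
205 xor 118 = 187
 60 xor 212 = 232
 80 xor  34 = 114
 89 xor   5 =  92
 82 xor 126 =  44
 57 xor  69 = 124
 60 xor 145 = 173
110 xor 156 = 242
 55 xor 103 =  80
117 xor  26 = 111
159 xor 203 =  84
 49 xor 121 =  72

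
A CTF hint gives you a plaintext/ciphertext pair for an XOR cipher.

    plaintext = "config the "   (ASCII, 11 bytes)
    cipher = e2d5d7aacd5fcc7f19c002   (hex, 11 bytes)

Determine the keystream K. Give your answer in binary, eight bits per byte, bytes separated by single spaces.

Since cipher = plaintext ⊕ K, XORing both sides with plaintext gives K = plaintext ⊕ cipher.
63 XOR e2 = 81
6f XOR d5 = ba
6e XOR d7 = b9
66 XOR aa = cc
69 XOR cd = a4
67 XOR 5f = 38
20 XOR cc = ec
74 XOR 7f = 0b
68 XOR 19 = 71
65 XOR c0 = a5
20 XOR 02 = 22

10000001 10111010 10111001 11001100 10100100 00111000 11101100 00001011 01110001 10100101 00100010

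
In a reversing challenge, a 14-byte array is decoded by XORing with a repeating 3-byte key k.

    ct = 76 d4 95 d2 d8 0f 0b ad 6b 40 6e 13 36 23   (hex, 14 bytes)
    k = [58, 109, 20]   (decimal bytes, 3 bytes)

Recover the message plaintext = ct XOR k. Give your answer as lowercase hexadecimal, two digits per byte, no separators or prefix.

4cb981e8b51b31c07f7a03070c4e

The 3-byte key repeats, so the effective keystream is 3a 6d 14 3a 6d 14 3a 6d 14 3a 6d 14 3a 6d.
byte 0: 76 XOR 3a = 4c
byte 1: d4 XOR 6d = b9
byte 2: 95 XOR 14 = 81
byte 3: d2 XOR 3a = e8
byte 4: d8 XOR 6d = b5
byte 5: 0f XOR 14 = 1b
byte 6: 0b XOR 3a = 31
byte 7: ad XOR 6d = c0
byte 8: 6b XOR 14 = 7f
byte 9: 40 XOR 3a = 7a
byte 10: 6e XOR 6d = 03
byte 11: 13 XOR 14 = 07
byte 12: 36 XOR 3a = 0c
byte 13: 23 XOR 6d = 4e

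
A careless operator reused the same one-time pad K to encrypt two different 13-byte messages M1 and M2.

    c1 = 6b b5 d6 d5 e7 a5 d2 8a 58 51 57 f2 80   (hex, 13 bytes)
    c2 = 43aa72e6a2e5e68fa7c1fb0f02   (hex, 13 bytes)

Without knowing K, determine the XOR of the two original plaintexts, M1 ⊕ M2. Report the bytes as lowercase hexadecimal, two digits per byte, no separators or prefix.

c1 ⊕ c2 = (M1 ⊕ K) ⊕ (M2 ⊕ K) = M1 ⊕ M2 — the shared key cancels under XOR.
6b ⊕ 43 = 28
b5 ⊕ aa = 1f
d6 ⊕ 72 = a4
d5 ⊕ e6 = 33
e7 ⊕ a2 = 45
a5 ⊕ e5 = 40
d2 ⊕ e6 = 34
8a ⊕ 8f = 05
58 ⊕ a7 = ff
51 ⊕ c1 = 90
57 ⊕ fb = ac
f2 ⊕ 0f = fd
80 ⊕ 02 = 82

281fa43345403405ff90acfd82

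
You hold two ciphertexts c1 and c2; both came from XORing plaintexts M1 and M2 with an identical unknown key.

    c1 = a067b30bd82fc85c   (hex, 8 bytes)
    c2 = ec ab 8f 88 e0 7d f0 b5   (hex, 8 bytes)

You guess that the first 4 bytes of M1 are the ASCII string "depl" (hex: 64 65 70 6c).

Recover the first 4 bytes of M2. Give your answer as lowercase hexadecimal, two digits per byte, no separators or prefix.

28a94cef

First, c1 ⊕ c2 = (M1 ⊕ K) ⊕ (M2 ⊕ K) = M1 ⊕ M2, so the key drops out. Then M2 = (M1 ⊕ M2) ⊕ M1 over the first 4 bytes.
byte 0: (a0 XOR ec) XOR 64 = 4c XOR 64 = 28
byte 1: (67 XOR ab) XOR 65 = cc XOR 65 = a9
byte 2: (b3 XOR 8f) XOR 70 = 3c XOR 70 = 4c
byte 3: (0b XOR 88) XOR 6c = 83 XOR 6c = ef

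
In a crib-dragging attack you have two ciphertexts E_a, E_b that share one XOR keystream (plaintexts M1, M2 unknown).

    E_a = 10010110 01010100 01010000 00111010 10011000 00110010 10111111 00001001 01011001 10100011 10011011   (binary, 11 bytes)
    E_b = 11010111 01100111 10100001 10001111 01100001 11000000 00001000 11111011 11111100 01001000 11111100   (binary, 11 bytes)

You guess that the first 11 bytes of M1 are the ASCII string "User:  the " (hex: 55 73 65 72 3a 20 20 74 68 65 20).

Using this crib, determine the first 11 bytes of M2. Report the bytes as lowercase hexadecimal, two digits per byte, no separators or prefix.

First, E_a ⊕ E_b = (M1 ⊕ K) ⊕ (M2 ⊕ K) = M1 ⊕ M2, so the key drops out. Then M2 = (M1 ⊕ M2) ⊕ M1 over the first 11 bytes.
byte 0: (96 XOR d7) XOR 55 = 41 XOR 55 = 14
byte 1: (54 XOR 67) XOR 73 = 33 XOR 73 = 40
byte 2: (50 XOR a1) XOR 65 = f1 XOR 65 = 94
byte 3: (3a XOR 8f) XOR 72 = b5 XOR 72 = c7
byte 4: (98 XOR 61) XOR 3a = f9 XOR 3a = c3
byte 5: (32 XOR c0) XOR 20 = f2 XOR 20 = d2
byte 6: (bf XOR 08) XOR 20 = b7 XOR 20 = 97
byte 7: (09 XOR fb) XOR 74 = f2 XOR 74 = 86
byte 8: (59 XOR fc) XOR 68 = a5 XOR 68 = cd
byte 9: (a3 XOR 48) XOR 65 = eb XOR 65 = 8e
byte 10: (9b XOR fc) XOR 20 = 67 XOR 20 = 47

144094c7c3d29786cd8e47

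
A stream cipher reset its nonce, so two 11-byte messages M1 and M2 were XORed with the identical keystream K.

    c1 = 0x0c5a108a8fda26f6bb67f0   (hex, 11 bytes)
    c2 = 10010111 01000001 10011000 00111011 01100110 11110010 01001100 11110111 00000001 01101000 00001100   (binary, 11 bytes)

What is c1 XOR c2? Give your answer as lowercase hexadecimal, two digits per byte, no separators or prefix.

c1 ⊕ c2 = (M1 ⊕ K) ⊕ (M2 ⊕ K) = M1 ⊕ M2 — the shared key cancels under XOR.
00001100 ^ 10010111 = 10011011
01011010 ^ 01000001 = 00011011
00010000 ^ 10011000 = 10001000
10001010 ^ 00111011 = 10110001
10001111 ^ 01100110 = 11101001
11011010 ^ 11110010 = 00101000
00100110 ^ 01001100 = 01101010
11110110 ^ 11110111 = 00000001
10111011 ^ 00000001 = 10111010
01100111 ^ 01101000 = 00001111
11110000 ^ 00001100 = 11111100

9b1b88b1e9286a01ba0ffc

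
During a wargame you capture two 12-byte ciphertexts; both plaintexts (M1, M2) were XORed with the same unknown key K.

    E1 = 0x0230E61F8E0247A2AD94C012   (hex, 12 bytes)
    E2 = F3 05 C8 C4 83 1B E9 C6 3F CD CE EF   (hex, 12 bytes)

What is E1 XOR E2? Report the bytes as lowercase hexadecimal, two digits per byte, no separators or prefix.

f1352edb0d19ae6492590efd

E1 ⊕ E2 = (M1 ⊕ K) ⊕ (M2 ⊕ K) = M1 ⊕ M2 — the shared key cancels under XOR.
byte 0: 02 XOR f3 = f1
byte 1: 30 XOR 05 = 35
byte 2: e6 XOR c8 = 2e
byte 3: 1f XOR c4 = db
byte 4: 8e XOR 83 = 0d
byte 5: 02 XOR 1b = 19
byte 6: 47 XOR e9 = ae
byte 7: a2 XOR c6 = 64
byte 8: ad XOR 3f = 92
byte 9: 94 XOR cd = 59
byte 10: c0 XOR ce = 0e
byte 11: 12 XOR ef = fd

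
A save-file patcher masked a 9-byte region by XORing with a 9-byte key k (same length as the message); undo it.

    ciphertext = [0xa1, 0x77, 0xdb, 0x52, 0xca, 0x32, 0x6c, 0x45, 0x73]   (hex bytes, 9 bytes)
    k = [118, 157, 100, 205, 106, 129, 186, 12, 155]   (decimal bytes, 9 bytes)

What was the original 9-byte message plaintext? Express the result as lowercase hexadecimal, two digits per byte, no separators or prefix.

byte 0: a1 XOR 76 = d7
byte 1: 77 XOR 9d = ea
byte 2: db XOR 64 = bf
byte 3: 52 XOR cd = 9f
byte 4: ca XOR 6a = a0
byte 5: 32 XOR 81 = b3
byte 6: 6c XOR ba = d6
byte 7: 45 XOR 0c = 49
byte 8: 73 XOR 9b = e8

d7eabf9fa0b3d649e8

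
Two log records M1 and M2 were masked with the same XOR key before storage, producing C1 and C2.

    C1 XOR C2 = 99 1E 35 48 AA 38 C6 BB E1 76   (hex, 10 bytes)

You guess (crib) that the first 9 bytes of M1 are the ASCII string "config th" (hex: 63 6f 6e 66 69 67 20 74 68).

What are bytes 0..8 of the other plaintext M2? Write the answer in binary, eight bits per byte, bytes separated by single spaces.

11111010 01110001 01011011 00101110 11000011 01011111 11100110 11001111 10001001

Since C1 ⊕ C2 = M1 ⊕ M2, XORing with the guessed M1 bytes yields the corresponding M2 bytes: M2 = (C1 ⊕ C2) ⊕ M1.
byte 0: 10011001 XOR 01100011 = 11111010
byte 1: 00011110 XOR 01101111 = 01110001
byte 2: 00110101 XOR 01101110 = 01011011
byte 3: 01001000 XOR 01100110 = 00101110
byte 4: 10101010 XOR 01101001 = 11000011
byte 5: 00111000 XOR 01100111 = 01011111
byte 6: 11000110 XOR 00100000 = 11100110
byte 7: 10111011 XOR 01110100 = 11001111
byte 8: 11100001 XOR 01101000 = 10001001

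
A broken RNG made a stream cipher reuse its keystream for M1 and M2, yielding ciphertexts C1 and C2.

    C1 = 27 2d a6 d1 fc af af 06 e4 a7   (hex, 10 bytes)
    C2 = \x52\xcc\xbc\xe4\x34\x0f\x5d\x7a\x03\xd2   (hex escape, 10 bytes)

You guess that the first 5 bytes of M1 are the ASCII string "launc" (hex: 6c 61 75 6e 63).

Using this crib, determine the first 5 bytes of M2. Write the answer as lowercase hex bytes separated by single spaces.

First, C1 ⊕ C2 = (M1 ⊕ K) ⊕ (M2 ⊕ K) = M1 ⊕ M2, so the key drops out. Then M2 = (M1 ⊕ M2) ⊕ M1 over the first 5 bytes.
byte 0: (27 ⊕ 52) ⊕ 6c = 75 ⊕ 6c = 19
byte 1: (2d ⊕ cc) ⊕ 61 = e1 ⊕ 61 = 80
byte 2: (a6 ⊕ bc) ⊕ 75 = 1a ⊕ 75 = 6f
byte 3: (d1 ⊕ e4) ⊕ 6e = 35 ⊕ 6e = 5b
byte 4: (fc ⊕ 34) ⊕ 63 = c8 ⊕ 63 = ab

19 80 6f 5b ab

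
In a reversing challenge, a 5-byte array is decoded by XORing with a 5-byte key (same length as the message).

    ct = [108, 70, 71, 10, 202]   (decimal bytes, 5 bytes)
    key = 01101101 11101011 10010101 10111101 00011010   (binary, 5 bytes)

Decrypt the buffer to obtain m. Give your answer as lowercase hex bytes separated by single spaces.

6c ⊕ 6d = 01
46 ⊕ eb = ad
47 ⊕ 95 = d2
0a ⊕ bd = b7
ca ⊕ 1a = d0

01 ad d2 b7 d0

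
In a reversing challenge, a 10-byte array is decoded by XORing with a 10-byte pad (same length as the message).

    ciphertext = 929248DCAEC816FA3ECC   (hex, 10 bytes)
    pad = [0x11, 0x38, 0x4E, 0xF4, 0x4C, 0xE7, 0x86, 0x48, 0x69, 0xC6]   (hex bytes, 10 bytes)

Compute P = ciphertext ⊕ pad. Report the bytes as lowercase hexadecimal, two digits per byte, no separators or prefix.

byte 0: 10010010 xor 00010001 = 10000011
byte 1: 10010010 xor 00111000 = 10101010
byte 2: 01001000 xor 01001110 = 00000110
byte 3: 11011100 xor 11110100 = 00101000
byte 4: 10101110 xor 01001100 = 11100010
byte 5: 11001000 xor 11100111 = 00101111
byte 6: 00010110 xor 10000110 = 10010000
byte 7: 11111010 xor 01001000 = 10110010
byte 8: 00111110 xor 01101001 = 01010111
byte 9: 11001100 xor 11000110 = 00001010

83aa0628e22f90b2570a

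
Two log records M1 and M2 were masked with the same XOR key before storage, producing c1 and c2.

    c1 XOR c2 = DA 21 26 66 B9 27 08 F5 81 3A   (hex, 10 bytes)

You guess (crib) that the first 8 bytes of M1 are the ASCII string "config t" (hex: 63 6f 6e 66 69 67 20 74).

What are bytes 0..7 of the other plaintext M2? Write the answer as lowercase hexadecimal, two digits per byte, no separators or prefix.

Since c1 ⊕ c2 = M1 ⊕ M2, XORing with the guessed M1 bytes yields the corresponding M2 bytes: M2 = (c1 ⊕ c2) ⊕ M1.
11011010 ^ 01100011 = 10111001
00100001 ^ 01101111 = 01001110
00100110 ^ 01101110 = 01001000
01100110 ^ 01100110 = 00000000
10111001 ^ 01101001 = 11010000
00100111 ^ 01100111 = 01000000
00001000 ^ 00100000 = 00101000
11110101 ^ 01110100 = 10000001

b94e4800d0402881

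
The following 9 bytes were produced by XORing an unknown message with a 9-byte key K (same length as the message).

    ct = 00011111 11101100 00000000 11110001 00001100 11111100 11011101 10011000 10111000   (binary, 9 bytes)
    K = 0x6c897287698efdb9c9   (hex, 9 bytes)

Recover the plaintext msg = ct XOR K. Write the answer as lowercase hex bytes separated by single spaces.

73 65 72 76 65 72 20 21 71

XOR is its own inverse, so applying the key byte-wise gives the result directly.
byte 0: 1f ^ 6c = 73
byte 1: ec ^ 89 = 65
byte 2: 00 ^ 72 = 72
byte 3: f1 ^ 87 = 76
byte 4: 0c ^ 69 = 65
byte 5: fc ^ 8e = 72
byte 6: dd ^ fd = 20
byte 7: 98 ^ b9 = 21
byte 8: b8 ^ c9 = 71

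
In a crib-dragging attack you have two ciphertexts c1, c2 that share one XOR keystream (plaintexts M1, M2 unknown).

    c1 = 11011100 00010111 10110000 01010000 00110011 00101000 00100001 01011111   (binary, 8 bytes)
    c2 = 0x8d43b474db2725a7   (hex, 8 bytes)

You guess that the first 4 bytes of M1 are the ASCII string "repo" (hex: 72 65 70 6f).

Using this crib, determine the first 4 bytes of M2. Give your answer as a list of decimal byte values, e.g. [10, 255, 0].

[35, 49, 116, 75]

First, c1 ⊕ c2 = (M1 ⊕ K) ⊕ (M2 ⊕ K) = M1 ⊕ M2, so the key drops out. Then M2 = (M1 ⊕ M2) ⊕ M1 over the first 4 bytes.
byte 0: (dc XOR 8d) XOR 72 = 51 XOR 72 = 23
byte 1: (17 XOR 43) XOR 65 = 54 XOR 65 = 31
byte 2: (b0 XOR b4) XOR 70 = 04 XOR 70 = 74
byte 3: (50 XOR 74) XOR 6f = 24 XOR 6f = 4b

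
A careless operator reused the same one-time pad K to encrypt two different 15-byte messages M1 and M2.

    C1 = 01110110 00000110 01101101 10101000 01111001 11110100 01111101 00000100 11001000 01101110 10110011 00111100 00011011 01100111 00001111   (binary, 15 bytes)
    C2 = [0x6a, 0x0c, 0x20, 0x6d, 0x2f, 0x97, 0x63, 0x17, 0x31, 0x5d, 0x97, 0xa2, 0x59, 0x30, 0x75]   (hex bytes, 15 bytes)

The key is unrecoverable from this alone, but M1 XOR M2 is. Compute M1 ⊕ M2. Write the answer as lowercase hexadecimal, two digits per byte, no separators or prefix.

1c0a4dc556631e13f933249e42577a

C1 ⊕ C2 = (M1 ⊕ K) ⊕ (M2 ⊕ K) = M1 ⊕ M2 — the shared key cancels under XOR.
76 XOR 6a = 1c
06 XOR 0c = 0a
6d XOR 20 = 4d
a8 XOR 6d = c5
79 XOR 2f = 56
f4 XOR 97 = 63
7d XOR 63 = 1e
04 XOR 17 = 13
c8 XOR 31 = f9
6e XOR 5d = 33
b3 XOR 97 = 24
3c XOR a2 = 9e
1b XOR 59 = 42
67 XOR 30 = 57
0f XOR 75 = 7a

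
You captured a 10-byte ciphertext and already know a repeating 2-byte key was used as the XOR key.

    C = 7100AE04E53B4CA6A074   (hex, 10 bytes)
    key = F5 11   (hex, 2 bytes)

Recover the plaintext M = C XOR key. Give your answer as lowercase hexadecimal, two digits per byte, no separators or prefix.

The 2-byte key repeats, so the effective keystream is f5 11 f5 11 f5 11 f5 11 f5 11.
byte 0: 01110001 xor 11110101 = 10000100
byte 1: 00000000 xor 00010001 = 00010001
byte 2: 10101110 xor 11110101 = 01011011
byte 3: 00000100 xor 00010001 = 00010101
byte 4: 11100101 xor 11110101 = 00010000
byte 5: 00111011 xor 00010001 = 00101010
byte 6: 01001100 xor 11110101 = 10111001
byte 7: 10100110 xor 00010001 = 10110111
byte 8: 10100000 xor 11110101 = 01010101
byte 9: 01110100 xor 00010001 = 01100101

84115b15102ab9b75565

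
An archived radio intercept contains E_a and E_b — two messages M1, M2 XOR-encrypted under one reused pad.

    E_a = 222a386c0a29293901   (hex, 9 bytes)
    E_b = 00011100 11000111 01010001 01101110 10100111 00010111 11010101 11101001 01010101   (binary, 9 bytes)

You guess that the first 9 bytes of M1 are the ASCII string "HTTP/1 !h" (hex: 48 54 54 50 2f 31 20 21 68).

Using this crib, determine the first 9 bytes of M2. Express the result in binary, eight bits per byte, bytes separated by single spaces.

01110110 10111001 00111101 01010010 10000010 00001111 11011100 11110001 00111100

First, E_a ⊕ E_b = (M1 ⊕ K) ⊕ (M2 ⊕ K) = M1 ⊕ M2, so the key drops out. Then M2 = (M1 ⊕ M2) ⊕ M1 over the first 9 bytes.
byte 0: (22 ⊕ 1c) ⊕ 48 = 3e ⊕ 48 = 76
byte 1: (2a ⊕ c7) ⊕ 54 = ed ⊕ 54 = b9
byte 2: (38 ⊕ 51) ⊕ 54 = 69 ⊕ 54 = 3d
byte 3: (6c ⊕ 6e) ⊕ 50 = 02 ⊕ 50 = 52
byte 4: (0a ⊕ a7) ⊕ 2f = ad ⊕ 2f = 82
byte 5: (29 ⊕ 17) ⊕ 31 = 3e ⊕ 31 = 0f
byte 6: (29 ⊕ d5) ⊕ 20 = fc ⊕ 20 = dc
byte 7: (39 ⊕ e9) ⊕ 21 = d0 ⊕ 21 = f1
byte 8: (01 ⊕ 55) ⊕ 68 = 54 ⊕ 68 = 3c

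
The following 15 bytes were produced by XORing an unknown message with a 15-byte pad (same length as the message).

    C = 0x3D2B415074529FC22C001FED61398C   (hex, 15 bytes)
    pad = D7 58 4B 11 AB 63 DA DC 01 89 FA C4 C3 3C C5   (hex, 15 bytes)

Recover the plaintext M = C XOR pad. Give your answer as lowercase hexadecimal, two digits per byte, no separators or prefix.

ea730a41df31451e2d89e529a20549

XOR is its own inverse, so applying the key byte-wise gives the result directly.
 61 ⊕ 215 = 234
 43 ⊕  88 = 115
 65 ⊕  75 =  10
 80 ⊕  17 =  65
116 ⊕ 171 = 223
 82 ⊕  99 =  49
159 ⊕ 218 =  69
194 ⊕ 220 =  30
 44 ⊕   1 =  45
  0 ⊕ 137 = 137
 31 ⊕ 250 = 229
237 ⊕ 196 =  41
 97 ⊕ 195 = 162
 57 ⊕  60 =   5
140 ⊕ 197 =  73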